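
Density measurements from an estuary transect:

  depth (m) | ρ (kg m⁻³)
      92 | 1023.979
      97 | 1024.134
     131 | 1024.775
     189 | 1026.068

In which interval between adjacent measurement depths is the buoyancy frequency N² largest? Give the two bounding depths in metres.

92–97 m

Compute the density gradient over each adjacent pair:
  92–97 m: Δρ/Δz = 0.155/5 = 0.031 kg m⁻⁴
  97–131 m: Δρ/Δz = 0.641/34 = 0.019 kg m⁻⁴
  131–189 m: Δρ/Δz = 1.293/58 = 0.022 kg m⁻⁴
The largest gradient is in the 92–97 m interval — the pycnocline.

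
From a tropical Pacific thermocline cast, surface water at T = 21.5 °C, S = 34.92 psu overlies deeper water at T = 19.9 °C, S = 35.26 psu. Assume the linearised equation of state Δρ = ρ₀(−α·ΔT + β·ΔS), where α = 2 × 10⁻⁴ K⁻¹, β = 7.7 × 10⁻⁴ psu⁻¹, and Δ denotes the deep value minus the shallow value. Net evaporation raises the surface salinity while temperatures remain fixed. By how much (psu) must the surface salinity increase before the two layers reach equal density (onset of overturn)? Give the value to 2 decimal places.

0.76 psu

Neutral buoyancy requires −α(T_deep − T_surf) + β(S_deep − S_surf′) = 0.
S_surf′ = S_deep − (α/β)·ΔT = 35.26 − (2 × 10⁻⁴/7.7 × 10⁻⁴)·(-1.6) = 35.6756 psu.
Increase required: 35.6756 − 34.92 = 0.7556 psu.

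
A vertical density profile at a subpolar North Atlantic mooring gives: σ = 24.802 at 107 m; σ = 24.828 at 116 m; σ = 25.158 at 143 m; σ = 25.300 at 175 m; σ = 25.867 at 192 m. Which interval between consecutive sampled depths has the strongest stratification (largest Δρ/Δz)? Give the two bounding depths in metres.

Compute the density gradient over each adjacent pair:
  107–116 m: Δρ/Δz = 0.026/9 = 2.9 × 10⁻³ kg m⁻⁴
  116–143 m: Δρ/Δz = 0.330/27 = 0.012 kg m⁻⁴
  143–175 m: Δρ/Δz = 0.142/32 = 4.4 × 10⁻³ kg m⁻⁴
  175–192 m: Δρ/Δz = 0.567/17 = 0.033 kg m⁻⁴
The largest gradient is in the 175–192 m interval — the pycnocline.

175–192 m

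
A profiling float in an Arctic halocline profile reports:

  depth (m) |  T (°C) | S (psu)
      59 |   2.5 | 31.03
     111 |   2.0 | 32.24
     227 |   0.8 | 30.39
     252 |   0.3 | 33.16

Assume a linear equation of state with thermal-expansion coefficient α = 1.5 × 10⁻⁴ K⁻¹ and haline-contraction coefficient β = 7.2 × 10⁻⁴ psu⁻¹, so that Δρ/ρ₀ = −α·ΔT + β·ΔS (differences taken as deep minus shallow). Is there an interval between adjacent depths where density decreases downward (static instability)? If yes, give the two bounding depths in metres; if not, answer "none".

Evaluate Δρ/ρ₀ = −αΔT + βΔS across each adjacent pair:
  59–111 m: −αΔT+βΔS = −(1.5 × 10⁻⁴)(-0.5)+(7.2 × 10⁻⁴)(+1.21) = 9.5 × 10⁻⁴ → stable
  111–227 m: −αΔT+βΔS = −(1.5 × 10⁻⁴)(-1.2)+(7.2 × 10⁻⁴)(-1.85) = -1.2 × 10⁻³ → UNSTABLE
  227–252 m: −αΔT+βΔS = −(1.5 × 10⁻⁴)(-0.5)+(7.2 × 10⁻⁴)(+2.77) = 2.1 × 10⁻³ → stable
The 111–227 m interval has Δρ < 0: lighter water underlies denser water.

111–227 m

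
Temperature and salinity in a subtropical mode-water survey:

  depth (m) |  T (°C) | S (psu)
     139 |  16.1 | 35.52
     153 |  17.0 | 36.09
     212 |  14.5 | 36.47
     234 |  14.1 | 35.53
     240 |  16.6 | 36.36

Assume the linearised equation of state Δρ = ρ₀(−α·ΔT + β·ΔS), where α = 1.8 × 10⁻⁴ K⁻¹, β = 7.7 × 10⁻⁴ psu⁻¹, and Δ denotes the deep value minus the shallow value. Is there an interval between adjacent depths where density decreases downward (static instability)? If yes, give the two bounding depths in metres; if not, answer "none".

Evaluate Δρ/ρ₀ = −αΔT + βΔS across each adjacent pair:
  139–153 m: −αΔT+βΔS = −(1.8 × 10⁻⁴)(+0.9)+(7.7 × 10⁻⁴)(+0.57) = 2.8 × 10⁻⁴ → stable
  153–212 m: −αΔT+βΔS = −(1.8 × 10⁻⁴)(-2.5)+(7.7 × 10⁻⁴)(+0.38) = 7.4 × 10⁻⁴ → stable
  212–234 m: −αΔT+βΔS = −(1.8 × 10⁻⁴)(-0.4)+(7.7 × 10⁻⁴)(-0.94) = -6.5 × 10⁻⁴ → UNSTABLE
  234–240 m: −αΔT+βΔS = −(1.8 × 10⁻⁴)(+2.5)+(7.7 × 10⁻⁴)(+0.83) = 1.9 × 10⁻⁴ → stable
The 212–234 m interval has Δρ < 0: lighter water underlies denser water.

212–234 m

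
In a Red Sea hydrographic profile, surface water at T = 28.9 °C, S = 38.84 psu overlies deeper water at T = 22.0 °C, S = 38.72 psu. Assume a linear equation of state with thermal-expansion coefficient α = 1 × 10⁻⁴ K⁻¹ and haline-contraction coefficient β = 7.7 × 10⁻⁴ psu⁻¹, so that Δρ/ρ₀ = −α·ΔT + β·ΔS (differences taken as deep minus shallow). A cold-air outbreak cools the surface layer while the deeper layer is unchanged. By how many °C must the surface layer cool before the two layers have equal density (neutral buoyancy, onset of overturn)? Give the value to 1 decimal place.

Neutral buoyancy requires Δρ = 0, i.e. −α(T_deep − T_surf′) + β(S_deep − S_surf) = 0.
T_surf′ = T_deep − (β/α)·ΔS = 22.0 − (7.7 × 10⁻⁴/1 × 10⁻⁴)·(-0.12) = 22.924 °C.
Cooling required: 28.9 − (22.924) = 5.976 °C.

6.0 °C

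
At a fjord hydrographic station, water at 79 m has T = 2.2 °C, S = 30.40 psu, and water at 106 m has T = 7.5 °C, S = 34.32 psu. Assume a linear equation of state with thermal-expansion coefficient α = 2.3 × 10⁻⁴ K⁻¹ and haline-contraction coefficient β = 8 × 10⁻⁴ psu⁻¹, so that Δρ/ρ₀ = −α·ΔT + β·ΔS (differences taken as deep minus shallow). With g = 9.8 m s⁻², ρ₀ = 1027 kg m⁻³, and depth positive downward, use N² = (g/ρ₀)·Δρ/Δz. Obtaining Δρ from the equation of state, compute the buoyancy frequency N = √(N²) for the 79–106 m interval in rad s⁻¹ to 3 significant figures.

ΔT = +5.3 K, ΔS = +3.92 psu (deep − shallow).
Δρ/ρ₀ = −αΔT + βΔS = -1.219 × 10⁻³ + 3.136 × 10⁻³ = 1.917 × 10⁻³, so Δρ ≈ 1.969 kg m⁻³.
N² = (g/ρ₀)·Δρ/Δz = g·(Δρ/ρ₀)/Δz = 9.8 × 1.917 × 10⁻³ / 27 = 6.9580 × 10⁻⁴ s⁻².
N = √(6.9580 × 10⁻⁴) = 0.026378 rad s⁻¹ ≈ 0.0264 rad s⁻¹.

0.0264 rad s⁻¹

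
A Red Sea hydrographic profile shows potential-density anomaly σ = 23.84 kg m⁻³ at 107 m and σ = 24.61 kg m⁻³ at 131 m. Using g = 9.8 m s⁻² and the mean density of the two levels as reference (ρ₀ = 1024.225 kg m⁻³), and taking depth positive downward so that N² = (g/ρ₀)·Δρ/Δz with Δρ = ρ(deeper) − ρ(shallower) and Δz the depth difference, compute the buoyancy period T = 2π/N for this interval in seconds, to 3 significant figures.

Δρ = 1024.61 − 1023.84 = 0.77 kg m⁻³ over Δz = 131 − 107 = 24 m.
N² = (9.8/1024.225) × (0.77/24) = 3.0698 × 10⁻⁴ s⁻².
N = √(3.0698 × 10⁻⁴) = 0.017521 rad s⁻¹, so T = 2π/N = 358.61 s ≈ 359 s.

359 s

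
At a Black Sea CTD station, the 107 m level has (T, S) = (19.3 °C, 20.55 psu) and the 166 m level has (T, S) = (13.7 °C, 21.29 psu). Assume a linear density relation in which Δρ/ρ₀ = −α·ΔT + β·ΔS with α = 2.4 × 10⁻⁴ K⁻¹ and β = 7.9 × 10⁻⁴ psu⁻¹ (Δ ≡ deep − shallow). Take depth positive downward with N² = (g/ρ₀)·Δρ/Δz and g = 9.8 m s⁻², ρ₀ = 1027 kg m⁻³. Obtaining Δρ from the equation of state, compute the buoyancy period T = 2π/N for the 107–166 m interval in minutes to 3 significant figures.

ΔT = -5.6 K, ΔS = +0.74 psu (deep − shallow).
Δρ/ρ₀ = −αΔT + βΔS = 1.344 × 10⁻³ + 5.846 × 10⁻⁴ = 1.9286 × 10⁻³, so Δρ ≈ 1.981 kg m⁻³.
N² = (g/ρ₀)·Δρ/Δz = g·(Δρ/ρ₀)/Δz = 9.8 × 1.9286 × 10⁻³ / 59 = 3.2034 × 10⁻⁴ s⁻².
N = √(3.2034 × 10⁻⁴) = 0.017898 rad s⁻¹ → T = 2π/N = 351.06 s = 5.8510 min ≈ 5.85 min.

5.85 min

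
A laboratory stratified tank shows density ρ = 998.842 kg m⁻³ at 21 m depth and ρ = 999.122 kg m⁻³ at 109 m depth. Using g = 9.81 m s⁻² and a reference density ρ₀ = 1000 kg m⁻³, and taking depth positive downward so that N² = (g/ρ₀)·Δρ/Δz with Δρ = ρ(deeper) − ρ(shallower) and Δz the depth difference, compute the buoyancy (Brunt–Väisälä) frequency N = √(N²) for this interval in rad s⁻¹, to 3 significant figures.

Δρ = 999.122 − 998.842 = 0.280 kg m⁻³ over Δz = 109 − 21 = 88 m.
N² = (9.81/1000) × (0.280/88) = 3.1214 × 10⁻⁵ s⁻².
N = √(3.1214 × 10⁻⁵) = 5.5869 × 10⁻³ rad s⁻¹ ≈ 5.59 × 10⁻³ rad s⁻¹.
A positive N² confirms static stability across the interval.

5.59 × 10⁻³ rad s⁻¹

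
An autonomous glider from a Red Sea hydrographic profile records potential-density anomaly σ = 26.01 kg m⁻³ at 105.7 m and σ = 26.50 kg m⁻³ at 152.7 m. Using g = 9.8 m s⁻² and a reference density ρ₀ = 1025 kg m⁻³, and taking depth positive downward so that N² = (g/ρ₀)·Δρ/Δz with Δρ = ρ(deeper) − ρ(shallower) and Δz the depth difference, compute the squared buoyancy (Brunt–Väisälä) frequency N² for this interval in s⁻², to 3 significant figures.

9.97 × 10⁻⁵ s⁻²

Δρ = 1026.50 − 1026.01 = 0.49 kg m⁻³ over Δz = 152.7 − 105.7 = 47 m.
N² = (9.8/1025) × (0.49/47) = 9.9678 × 10⁻⁵ s⁻² ≈ 9.97 × 10⁻⁵ s⁻².
A positive N² confirms static stability across the interval.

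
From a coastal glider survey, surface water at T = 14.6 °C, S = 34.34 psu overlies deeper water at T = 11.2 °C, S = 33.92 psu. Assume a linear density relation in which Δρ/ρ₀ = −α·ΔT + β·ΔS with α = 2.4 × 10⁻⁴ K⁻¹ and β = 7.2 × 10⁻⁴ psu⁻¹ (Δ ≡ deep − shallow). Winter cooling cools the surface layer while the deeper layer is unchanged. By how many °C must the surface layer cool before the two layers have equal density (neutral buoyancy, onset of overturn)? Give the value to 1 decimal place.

Neutral buoyancy requires Δρ = 0, i.e. −α(T_deep − T_surf′) + β(S_deep − S_surf) = 0.
T_surf′ = T_deep − (β/α)·ΔS = 11.2 − (7.2 × 10⁻⁴/2.4 × 10⁻⁴)·(-0.42) = 12.460 °C.
Cooling required: 14.6 − (12.460) = 2.140 °C.

2.1 °C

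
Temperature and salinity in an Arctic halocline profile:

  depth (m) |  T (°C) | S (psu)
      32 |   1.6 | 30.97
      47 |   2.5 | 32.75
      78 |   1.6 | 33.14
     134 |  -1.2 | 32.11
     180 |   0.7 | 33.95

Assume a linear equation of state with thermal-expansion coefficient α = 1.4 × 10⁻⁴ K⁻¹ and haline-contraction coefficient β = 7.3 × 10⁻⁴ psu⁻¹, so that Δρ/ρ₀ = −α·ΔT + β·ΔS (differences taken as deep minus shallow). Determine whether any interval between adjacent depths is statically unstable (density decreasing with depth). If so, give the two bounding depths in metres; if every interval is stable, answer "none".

Evaluate Δρ/ρ₀ = −αΔT + βΔS across each adjacent pair:
  32–47 m: −αΔT+βΔS = −(1.4 × 10⁻⁴)(+0.9)+(7.3 × 10⁻⁴)(+1.78) = 1.2 × 10⁻³ → stable
  47–78 m: −αΔT+βΔS = −(1.4 × 10⁻⁴)(-0.9)+(7.3 × 10⁻⁴)(+0.39) = 4.1 × 10⁻⁴ → stable
  78–134 m: −αΔT+βΔS = −(1.4 × 10⁻⁴)(-2.8)+(7.3 × 10⁻⁴)(-1.03) = -3.6 × 10⁻⁴ → UNSTABLE
  134–180 m: −αΔT+βΔS = −(1.4 × 10⁻⁴)(+1.9)+(7.3 × 10⁻⁴)(+1.84) = 1.1 × 10⁻³ → stable
The 78–134 m interval has Δρ < 0: lighter water underlies denser water.

78–134 m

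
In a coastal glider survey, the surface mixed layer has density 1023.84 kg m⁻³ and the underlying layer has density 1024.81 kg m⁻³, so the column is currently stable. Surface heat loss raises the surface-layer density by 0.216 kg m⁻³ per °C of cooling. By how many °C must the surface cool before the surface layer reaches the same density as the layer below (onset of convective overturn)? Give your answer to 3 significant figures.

Density deficit of the surface layer: 1024.81 − 1023.84 = 0.97 kg m⁻³.
Required change = 0.97 / 0.216 = 4.49 °C.

4.49 °C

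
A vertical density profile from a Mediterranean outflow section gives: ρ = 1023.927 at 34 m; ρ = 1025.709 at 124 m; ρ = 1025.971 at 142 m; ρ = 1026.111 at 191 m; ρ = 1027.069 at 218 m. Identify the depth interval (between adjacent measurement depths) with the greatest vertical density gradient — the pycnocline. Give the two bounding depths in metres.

191–218 m

Compute the density gradient over each adjacent pair:
  34–124 m: Δρ/Δz = 1.782/90 = 0.020 kg m⁻⁴
  124–142 m: Δρ/Δz = 0.262/18 = 0.015 kg m⁻⁴
  142–191 m: Δρ/Δz = 0.140/49 = 2.9 × 10⁻³ kg m⁻⁴
  191–218 m: Δρ/Δz = 0.958/27 = 0.035 kg m⁻⁴
The largest gradient is in the 191–218 m interval — the pycnocline.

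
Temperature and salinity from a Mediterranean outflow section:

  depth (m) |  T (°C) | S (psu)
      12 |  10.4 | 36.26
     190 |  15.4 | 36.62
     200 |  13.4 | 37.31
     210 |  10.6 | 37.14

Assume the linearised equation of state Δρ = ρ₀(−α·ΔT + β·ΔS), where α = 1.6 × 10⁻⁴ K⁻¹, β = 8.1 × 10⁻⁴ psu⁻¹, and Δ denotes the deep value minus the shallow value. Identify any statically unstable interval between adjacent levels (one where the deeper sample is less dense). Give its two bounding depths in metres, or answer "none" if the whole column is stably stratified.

12–190 m

Evaluate Δρ/ρ₀ = −αΔT + βΔS across each adjacent pair:
  12–190 m: −αΔT+βΔS = −(1.6 × 10⁻⁴)(+5.0)+(8.1 × 10⁻⁴)(+0.36) = -5.1 × 10⁻⁴ → UNSTABLE
  190–200 m: −αΔT+βΔS = −(1.6 × 10⁻⁴)(-2.0)+(8.1 × 10⁻⁴)(+0.69) = 8.8 × 10⁻⁴ → stable
  200–210 m: −αΔT+βΔS = −(1.6 × 10⁻⁴)(-2.8)+(8.1 × 10⁻⁴)(-0.17) = 3.1 × 10⁻⁴ → stable
The 12–190 m interval has Δρ < 0: lighter water underlies denser water.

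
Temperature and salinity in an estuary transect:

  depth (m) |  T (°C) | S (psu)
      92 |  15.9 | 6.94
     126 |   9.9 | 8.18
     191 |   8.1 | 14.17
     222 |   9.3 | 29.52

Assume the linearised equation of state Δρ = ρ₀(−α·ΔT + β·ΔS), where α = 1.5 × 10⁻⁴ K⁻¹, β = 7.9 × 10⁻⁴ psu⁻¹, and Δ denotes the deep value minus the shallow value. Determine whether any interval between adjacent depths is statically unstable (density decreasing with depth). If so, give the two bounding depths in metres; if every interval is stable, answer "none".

Evaluate Δρ/ρ₀ = −αΔT + βΔS across each adjacent pair:
  92–126 m: −αΔT+βΔS = −(1.5 × 10⁻⁴)(-6.0)+(7.9 × 10⁻⁴)(+1.24) = 1.9 × 10⁻³ → stable
  126–191 m: −αΔT+βΔS = −(1.5 × 10⁻⁴)(-1.8)+(7.9 × 10⁻⁴)(+5.99) = 5.0 × 10⁻³ → stable
  191–222 m: −αΔT+βΔS = −(1.5 × 10⁻⁴)(+1.2)+(7.9 × 10⁻⁴)(+15.35) = 0.012 → stable
Every interval has Δρ > 0: the column is stably stratified throughout.

none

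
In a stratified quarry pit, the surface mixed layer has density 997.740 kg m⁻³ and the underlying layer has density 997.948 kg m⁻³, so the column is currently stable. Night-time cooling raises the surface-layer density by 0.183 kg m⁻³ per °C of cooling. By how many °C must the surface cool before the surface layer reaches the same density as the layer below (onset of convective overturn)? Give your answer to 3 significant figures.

Density deficit of the surface layer: 997.948 − 997.740 = 0.208 kg m⁻³.
Required change = 0.208 / 0.183 = 1.14 °C.

1.14 °C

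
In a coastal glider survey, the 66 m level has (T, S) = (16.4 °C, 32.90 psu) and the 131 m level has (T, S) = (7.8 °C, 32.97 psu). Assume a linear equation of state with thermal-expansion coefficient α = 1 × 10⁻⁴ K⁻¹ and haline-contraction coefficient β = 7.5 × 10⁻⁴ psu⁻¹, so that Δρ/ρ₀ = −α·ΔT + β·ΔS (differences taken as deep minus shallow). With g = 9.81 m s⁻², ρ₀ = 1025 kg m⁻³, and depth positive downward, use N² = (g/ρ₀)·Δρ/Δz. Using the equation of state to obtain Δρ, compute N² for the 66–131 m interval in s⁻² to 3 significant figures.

ΔT = -8.6 K, ΔS = +0.07 psu (deep − shallow).
Δρ/ρ₀ = −αΔT + βΔS = 8.60 × 10⁻⁴ + 5.25 × 10⁻⁵ = 9.125 × 10⁻⁴, so Δρ ≈ 0.9353 kg m⁻³.
N² = (g/ρ₀)·Δρ/Δz = g·(Δρ/ρ₀)/Δz = 9.81 × 9.125 × 10⁻⁴ / 65 = 1.3772 × 10⁻⁴ s⁻² ≈ 1.38 × 10⁻⁴ s⁻².

1.38 × 10⁻⁴ s⁻²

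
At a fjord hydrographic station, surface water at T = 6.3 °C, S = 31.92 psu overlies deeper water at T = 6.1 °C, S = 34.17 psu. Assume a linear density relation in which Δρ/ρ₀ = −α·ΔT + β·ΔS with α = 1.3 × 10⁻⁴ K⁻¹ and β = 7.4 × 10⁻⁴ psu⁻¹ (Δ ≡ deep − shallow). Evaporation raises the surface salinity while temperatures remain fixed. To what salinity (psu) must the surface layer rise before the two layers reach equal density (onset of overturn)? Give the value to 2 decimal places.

34.21 psu

Neutral buoyancy requires −α(T_deep − T_surf) + β(S_deep − S_surf′) = 0.
S_surf′ = S_deep − (α/β)·ΔT = 34.17 − (1.3 × 10⁻⁴/7.4 × 10⁻⁴)·(-0.2) = 34.2051 psu.
Increase required: 34.2051 − 31.92 = 2.2851 psu.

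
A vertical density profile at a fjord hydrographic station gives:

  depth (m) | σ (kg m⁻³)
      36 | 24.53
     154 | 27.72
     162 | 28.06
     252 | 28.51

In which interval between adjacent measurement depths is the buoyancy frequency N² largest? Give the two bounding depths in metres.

Compute the density gradient over each adjacent pair:
  36–154 m: Δρ/Δz = 3.19/118 = 0.027 kg m⁻⁴
  154–162 m: Δρ/Δz = 0.34/8 = 0.043 kg m⁻⁴
  162–252 m: Δρ/Δz = 0.45/90 = 5.0 × 10⁻³ kg m⁻⁴
The largest gradient is in the 154–162 m interval — the pycnocline.

154–162 m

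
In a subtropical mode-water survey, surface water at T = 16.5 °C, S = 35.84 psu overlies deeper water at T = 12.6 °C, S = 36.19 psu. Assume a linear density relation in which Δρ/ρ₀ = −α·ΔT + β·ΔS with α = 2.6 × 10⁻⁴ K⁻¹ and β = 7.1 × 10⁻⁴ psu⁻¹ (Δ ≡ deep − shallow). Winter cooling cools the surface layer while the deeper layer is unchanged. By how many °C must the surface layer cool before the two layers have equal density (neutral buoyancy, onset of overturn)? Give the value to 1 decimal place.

4.9 °C

Neutral buoyancy requires Δρ = 0, i.e. −α(T_deep − T_surf′) + β(S_deep − S_surf) = 0.
T_surf′ = T_deep − (β/α)·ΔS = 12.6 − (7.1 × 10⁻⁴/2.6 × 10⁻⁴)·(+0.35) = 11.644 °C.
Cooling required: 16.5 − (11.644) = 4.856 °C.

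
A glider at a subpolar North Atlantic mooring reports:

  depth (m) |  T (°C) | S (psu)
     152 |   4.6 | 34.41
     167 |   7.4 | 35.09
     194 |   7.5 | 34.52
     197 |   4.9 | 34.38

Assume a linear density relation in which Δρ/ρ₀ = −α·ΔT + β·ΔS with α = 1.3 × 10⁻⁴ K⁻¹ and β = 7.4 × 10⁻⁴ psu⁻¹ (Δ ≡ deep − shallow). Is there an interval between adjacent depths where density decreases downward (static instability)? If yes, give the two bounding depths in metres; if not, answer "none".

167–194 m

Evaluate Δρ/ρ₀ = −αΔT + βΔS across each adjacent pair:
  152–167 m: −αΔT+βΔS = −(1.3 × 10⁻⁴)(+2.8)+(7.4 × 10⁻⁴)(+0.68) = 1.4 × 10⁻⁴ → stable
  167–194 m: −αΔT+βΔS = −(1.3 × 10⁻⁴)(+0.1)+(7.4 × 10⁻⁴)(-0.57) = -4.3 × 10⁻⁴ → UNSTABLE
  194–197 m: −αΔT+βΔS = −(1.3 × 10⁻⁴)(-2.6)+(7.4 × 10⁻⁴)(-0.14) = 2.3 × 10⁻⁴ → stable
The 167–194 m interval has Δρ < 0: lighter water underlies denser water.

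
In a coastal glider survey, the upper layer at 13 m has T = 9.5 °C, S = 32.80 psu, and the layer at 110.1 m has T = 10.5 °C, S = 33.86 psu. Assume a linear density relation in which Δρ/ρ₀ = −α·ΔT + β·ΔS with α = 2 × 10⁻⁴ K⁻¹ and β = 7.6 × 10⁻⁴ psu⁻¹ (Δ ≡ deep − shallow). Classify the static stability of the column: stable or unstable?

stable

ΔT = 10.5 − 9.5 = +1.0 K and ΔS = 33.86 − 32.80 = +1.06 psu (deep − shallow).
−αΔT = -2.00 × 10⁻⁴; βΔS = 8.056 × 10⁻⁴; sum Δρ/ρ₀ = 6.056 × 10⁻⁴.
Δρ/ρ₀ > 0, so Δρ > 0: deeper water is denser → statically stable.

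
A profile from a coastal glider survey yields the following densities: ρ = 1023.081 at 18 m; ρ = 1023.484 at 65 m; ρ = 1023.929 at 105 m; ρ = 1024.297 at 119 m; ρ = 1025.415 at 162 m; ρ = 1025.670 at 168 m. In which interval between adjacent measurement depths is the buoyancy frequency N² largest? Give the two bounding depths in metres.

Compute the density gradient over each adjacent pair:
  18–65 m: Δρ/Δz = 0.403/47 = 8.6 × 10⁻³ kg m⁻⁴
  65–105 m: Δρ/Δz = 0.445/40 = 0.011 kg m⁻⁴
  105–119 m: Δρ/Δz = 0.368/14 = 0.026 kg m⁻⁴
  119–162 m: Δρ/Δz = 1.118/43 = 0.026 kg m⁻⁴
  162–168 m: Δρ/Δz = 0.255/6 = 0.043 kg m⁻⁴
The largest gradient is in the 162–168 m interval — the pycnocline.

162–168 m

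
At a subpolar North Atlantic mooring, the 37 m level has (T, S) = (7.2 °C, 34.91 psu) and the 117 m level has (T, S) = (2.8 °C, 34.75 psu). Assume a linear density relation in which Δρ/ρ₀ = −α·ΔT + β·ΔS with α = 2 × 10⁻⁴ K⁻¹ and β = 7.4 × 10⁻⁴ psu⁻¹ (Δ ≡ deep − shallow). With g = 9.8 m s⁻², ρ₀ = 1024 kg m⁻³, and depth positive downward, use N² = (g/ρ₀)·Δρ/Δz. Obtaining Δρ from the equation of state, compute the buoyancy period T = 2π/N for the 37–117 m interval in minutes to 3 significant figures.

10.8 min

ΔT = -4.4 K, ΔS = -0.16 psu (deep − shallow).
Δρ/ρ₀ = −αΔT + βΔS = 8.80 × 10⁻⁴ − 1.184 × 10⁻⁴ = 7.616 × 10⁻⁴, so Δρ ≈ 0.7799 kg m⁻³.
N² = (g/ρ₀)·Δρ/Δz = g·(Δρ/ρ₀)/Δz = 9.8 × 7.616 × 10⁻⁴ / 80 = 9.3296 × 10⁻⁵ s⁻².
N = √(9.3296 × 10⁻⁵) = 9.6590 × 10⁻³ rad s⁻¹ → T = 2π/N = 650.50 s = 10.842 min ≈ 10.8 min.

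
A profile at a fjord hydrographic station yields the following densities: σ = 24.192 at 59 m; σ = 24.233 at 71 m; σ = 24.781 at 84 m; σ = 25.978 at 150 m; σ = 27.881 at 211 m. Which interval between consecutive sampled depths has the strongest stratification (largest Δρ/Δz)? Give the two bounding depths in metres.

Compute the density gradient over each adjacent pair:
  59–71 m: Δρ/Δz = 0.041/12 = 3.4 × 10⁻³ kg m⁻⁴
  71–84 m: Δρ/Δz = 0.548/13 = 0.042 kg m⁻⁴
  84–150 m: Δρ/Δz = 1.197/66 = 0.018 kg m⁻⁴
  150–211 m: Δρ/Δz = 1.903/61 = 0.031 kg m⁻⁴
The largest gradient is in the 71–84 m interval — the pycnocline.

71–84 m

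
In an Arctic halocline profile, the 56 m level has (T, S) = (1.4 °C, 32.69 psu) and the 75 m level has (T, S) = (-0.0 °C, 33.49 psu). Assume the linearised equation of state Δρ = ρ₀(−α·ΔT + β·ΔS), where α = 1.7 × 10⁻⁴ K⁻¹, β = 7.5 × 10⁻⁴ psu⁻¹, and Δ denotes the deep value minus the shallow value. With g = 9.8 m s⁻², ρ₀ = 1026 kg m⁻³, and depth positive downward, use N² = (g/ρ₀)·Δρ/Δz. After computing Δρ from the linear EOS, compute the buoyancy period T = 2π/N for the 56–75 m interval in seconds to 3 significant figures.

ΔT = -1.4 K, ΔS = +0.80 psu (deep − shallow).
Δρ/ρ₀ = −αΔT + βΔS = 2.38 × 10⁻⁴ + 6.00 × 10⁻⁴ = 8.38 × 10⁻⁴, so Δρ ≈ 0.8598 kg m⁻³.
N² = (g/ρ₀)·Δρ/Δz = g·(Δρ/ρ₀)/Δz = 9.8 × 8.38 × 10⁻⁴ / 19 = 4.3223 × 10⁻⁴ s⁻².
N = √(4.3223 × 10⁻⁴) = 0.020790 rad s⁻¹ → T = 2π/N = 302.22 s ≈ 302 s.

302 s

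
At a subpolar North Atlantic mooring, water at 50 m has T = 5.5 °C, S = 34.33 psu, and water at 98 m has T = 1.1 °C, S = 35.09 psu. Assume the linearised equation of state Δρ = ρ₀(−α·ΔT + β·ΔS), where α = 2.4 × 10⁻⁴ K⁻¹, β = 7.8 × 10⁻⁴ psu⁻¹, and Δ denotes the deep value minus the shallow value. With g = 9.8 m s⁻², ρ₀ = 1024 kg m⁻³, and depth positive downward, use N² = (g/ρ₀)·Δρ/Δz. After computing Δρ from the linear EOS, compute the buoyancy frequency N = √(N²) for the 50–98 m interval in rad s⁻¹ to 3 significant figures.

0.0183 rad s⁻¹

ΔT = -4.4 K, ΔS = +0.76 psu (deep − shallow).
Δρ/ρ₀ = −αΔT + βΔS = 1.056 × 10⁻³ + 5.928 × 10⁻⁴ = 1.6488 × 10⁻³, so Δρ ≈ 1.688 kg m⁻³.
N² = (g/ρ₀)·Δρ/Δz = g·(Δρ/ρ₀)/Δz = 9.8 × 1.6488 × 10⁻³ / 48 = 3.3663 × 10⁻⁴ s⁻².
N = √(3.3663 × 10⁻⁴) = 0.018347 rad s⁻¹ ≈ 0.0183 rad s⁻¹.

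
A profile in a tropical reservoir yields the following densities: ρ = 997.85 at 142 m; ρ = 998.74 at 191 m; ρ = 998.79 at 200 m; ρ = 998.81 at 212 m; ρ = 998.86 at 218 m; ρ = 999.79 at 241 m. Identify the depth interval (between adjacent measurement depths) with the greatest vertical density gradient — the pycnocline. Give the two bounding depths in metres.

218–241 m

Compute the density gradient over each adjacent pair:
  142–191 m: Δρ/Δz = 0.89/49 = 0.018 kg m⁻⁴
  191–200 m: Δρ/Δz = 0.05/9 = 5.6 × 10⁻³ kg m⁻⁴
  200–212 m: Δρ/Δz = 0.02/12 = 1.7 × 10⁻³ kg m⁻⁴
  212–218 m: Δρ/Δz = 0.05/6 = 8.3 × 10⁻³ kg m⁻⁴
  218–241 m: Δρ/Δz = 0.93/23 = 0.040 kg m⁻⁴
The largest gradient is in the 218–241 m interval — the pycnocline.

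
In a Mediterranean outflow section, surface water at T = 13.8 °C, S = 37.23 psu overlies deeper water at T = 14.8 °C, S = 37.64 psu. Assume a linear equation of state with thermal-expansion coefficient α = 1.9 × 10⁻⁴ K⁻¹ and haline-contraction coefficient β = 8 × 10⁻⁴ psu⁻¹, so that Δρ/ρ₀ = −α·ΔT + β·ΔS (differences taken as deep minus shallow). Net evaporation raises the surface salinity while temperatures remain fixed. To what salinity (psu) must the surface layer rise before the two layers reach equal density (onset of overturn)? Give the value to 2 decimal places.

Neutral buoyancy requires −α(T_deep − T_surf) + β(S_deep − S_surf′) = 0.
S_surf′ = S_deep − (α/β)·ΔT = 37.64 − (1.9 × 10⁻⁴/8 × 10⁻⁴)·(+1.0) = 37.4025 psu.
Increase required: 37.4025 − 37.23 = 0.1725 psu.

37.40 psu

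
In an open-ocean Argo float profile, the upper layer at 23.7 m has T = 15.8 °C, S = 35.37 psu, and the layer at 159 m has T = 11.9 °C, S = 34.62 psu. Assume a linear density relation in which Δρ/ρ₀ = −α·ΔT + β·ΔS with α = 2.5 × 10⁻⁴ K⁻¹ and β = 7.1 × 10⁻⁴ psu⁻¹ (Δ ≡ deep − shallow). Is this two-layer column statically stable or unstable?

stable

ΔT = 11.9 − 15.8 = -3.9 K and ΔS = 34.62 − 35.37 = -0.75 psu (deep − shallow).
−αΔT = 9.75 × 10⁻⁴; βΔS = -5.325 × 10⁻⁴; sum Δρ/ρ₀ = 4.425 × 10⁻⁴.
Δρ/ρ₀ > 0, so Δρ > 0: deeper water is denser → statically stable.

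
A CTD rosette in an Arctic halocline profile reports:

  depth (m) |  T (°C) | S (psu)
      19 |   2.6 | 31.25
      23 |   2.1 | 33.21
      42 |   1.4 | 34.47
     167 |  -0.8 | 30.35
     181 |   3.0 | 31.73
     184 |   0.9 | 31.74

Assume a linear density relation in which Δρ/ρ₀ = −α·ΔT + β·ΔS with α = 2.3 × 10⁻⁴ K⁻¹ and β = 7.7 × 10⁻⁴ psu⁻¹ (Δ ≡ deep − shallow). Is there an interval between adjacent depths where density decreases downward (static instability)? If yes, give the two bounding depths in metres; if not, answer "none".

42–167 m

Evaluate Δρ/ρ₀ = −αΔT + βΔS across each adjacent pair:
  19–23 m: −αΔT+βΔS = −(2.3 × 10⁻⁴)(-0.5)+(7.7 × 10⁻⁴)(+1.96) = 1.6 × 10⁻³ → stable
  23–42 m: −αΔT+βΔS = −(2.3 × 10⁻⁴)(-0.7)+(7.7 × 10⁻⁴)(+1.26) = 1.1 × 10⁻³ → stable
  42–167 m: −αΔT+βΔS = −(2.3 × 10⁻⁴)(-2.2)+(7.7 × 10⁻⁴)(-4.12) = -2.7 × 10⁻³ → UNSTABLE
  167–181 m: −αΔT+βΔS = −(2.3 × 10⁻⁴)(+3.8)+(7.7 × 10⁻⁴)(+1.38) = 1.9 × 10⁻⁴ → stable
  181–184 m: −αΔT+βΔS = −(2.3 × 10⁻⁴)(-2.1)+(7.7 × 10⁻⁴)(+0.01) = 4.9 × 10⁻⁴ → stable
The 42–167 m interval has Δρ < 0: lighter water underlies denser water.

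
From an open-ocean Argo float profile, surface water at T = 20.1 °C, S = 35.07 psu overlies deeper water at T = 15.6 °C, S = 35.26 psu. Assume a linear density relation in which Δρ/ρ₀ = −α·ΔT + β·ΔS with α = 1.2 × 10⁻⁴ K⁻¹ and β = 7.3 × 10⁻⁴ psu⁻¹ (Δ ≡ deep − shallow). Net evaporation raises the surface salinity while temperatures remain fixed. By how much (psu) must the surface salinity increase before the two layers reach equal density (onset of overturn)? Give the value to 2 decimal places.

Neutral buoyancy requires −α(T_deep − T_surf) + β(S_deep − S_surf′) = 0.
S_surf′ = S_deep − (α/β)·ΔT = 35.26 − (1.2 × 10⁻⁴/7.3 × 10⁻⁴)·(-4.5) = 35.9997 psu.
Increase required: 35.9997 − 35.07 = 0.9297 psu.

0.93 psu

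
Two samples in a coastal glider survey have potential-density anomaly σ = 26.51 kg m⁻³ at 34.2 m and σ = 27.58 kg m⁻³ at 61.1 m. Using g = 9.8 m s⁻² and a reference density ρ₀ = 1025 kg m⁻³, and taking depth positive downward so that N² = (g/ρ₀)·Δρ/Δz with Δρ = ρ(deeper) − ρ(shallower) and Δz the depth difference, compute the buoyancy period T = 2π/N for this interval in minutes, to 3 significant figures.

Δρ = 1027.58 − 1026.51 = 1.07 kg m⁻³ over Δz = 61.1 − 34.2 = 26.9 m.
N² = (9.8/1025) × (1.07/26.9) = 3.8031 × 10⁻⁴ s⁻².
N = √(3.8031 × 10⁻⁴) = 0.019502 rad s⁻¹, so T = 2π/N = 322.18 s = 5.3697 min ≈ 5.37 min.

5.37 min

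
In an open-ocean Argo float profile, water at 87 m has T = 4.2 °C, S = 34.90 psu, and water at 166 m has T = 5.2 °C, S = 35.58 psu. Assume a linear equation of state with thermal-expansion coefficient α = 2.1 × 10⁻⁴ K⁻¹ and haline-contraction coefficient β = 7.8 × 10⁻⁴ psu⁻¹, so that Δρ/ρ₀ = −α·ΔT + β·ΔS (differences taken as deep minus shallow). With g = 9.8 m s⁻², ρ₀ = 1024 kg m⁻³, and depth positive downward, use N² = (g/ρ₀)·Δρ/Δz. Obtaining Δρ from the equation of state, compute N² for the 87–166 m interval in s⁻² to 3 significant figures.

3.97 × 10⁻⁵ s⁻²

ΔT = +1.0 K, ΔS = +0.68 psu (deep − shallow).
Δρ/ρ₀ = −αΔT + βΔS = -2.10 × 10⁻⁴ + 5.304 × 10⁻⁴ = 3.204 × 10⁻⁴, so Δρ ≈ 0.3281 kg m⁻³.
N² = (g/ρ₀)·Δρ/Δz = g·(Δρ/ρ₀)/Δz = 9.8 × 3.204 × 10⁻⁴ / 79 = 3.9746 × 10⁻⁵ s⁻² ≈ 3.97 × 10⁻⁵ s⁻².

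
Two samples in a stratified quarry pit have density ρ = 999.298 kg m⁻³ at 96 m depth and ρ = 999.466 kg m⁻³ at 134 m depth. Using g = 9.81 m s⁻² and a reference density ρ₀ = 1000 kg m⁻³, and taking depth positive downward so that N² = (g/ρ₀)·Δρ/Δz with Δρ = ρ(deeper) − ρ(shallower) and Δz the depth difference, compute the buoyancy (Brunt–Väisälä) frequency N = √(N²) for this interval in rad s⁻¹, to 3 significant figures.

Δρ = 999.466 − 999.298 = 0.168 kg m⁻³ over Δz = 134 − 96 = 38 m.
N² = (9.81/1000) × (0.168/38) = 4.3371 × 10⁻⁵ s⁻².
N = √(4.3371 × 10⁻⁵) = 6.5857 × 10⁻³ rad s⁻¹ ≈ 6.59 × 10⁻³ rad s⁻¹.

6.59 × 10⁻³ rad s⁻¹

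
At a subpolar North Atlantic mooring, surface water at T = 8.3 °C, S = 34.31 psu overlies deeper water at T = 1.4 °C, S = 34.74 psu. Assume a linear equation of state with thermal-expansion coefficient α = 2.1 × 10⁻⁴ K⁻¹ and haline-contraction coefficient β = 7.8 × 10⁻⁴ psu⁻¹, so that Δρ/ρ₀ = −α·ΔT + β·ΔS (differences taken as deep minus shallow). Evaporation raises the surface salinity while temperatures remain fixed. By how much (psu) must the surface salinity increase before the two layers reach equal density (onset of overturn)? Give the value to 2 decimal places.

Neutral buoyancy requires −α(T_deep − T_surf) + β(S_deep − S_surf′) = 0.
S_surf′ = S_deep − (α/β)·ΔT = 34.74 − (2.1 × 10⁻⁴/7.8 × 10⁻⁴)·(-6.9) = 36.5977 psu.
Increase required: 36.5977 − 34.31 = 2.2877 psu.

2.29 psu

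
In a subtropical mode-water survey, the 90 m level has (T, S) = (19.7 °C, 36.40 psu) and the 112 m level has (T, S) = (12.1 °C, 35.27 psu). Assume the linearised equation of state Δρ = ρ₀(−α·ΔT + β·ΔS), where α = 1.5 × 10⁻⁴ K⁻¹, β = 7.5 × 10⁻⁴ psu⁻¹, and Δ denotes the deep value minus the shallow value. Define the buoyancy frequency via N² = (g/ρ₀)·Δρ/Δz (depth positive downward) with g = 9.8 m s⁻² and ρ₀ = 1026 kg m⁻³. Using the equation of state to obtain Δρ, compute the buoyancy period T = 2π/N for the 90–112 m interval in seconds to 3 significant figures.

ΔT = -7.6 K, ΔS = -1.13 psu (deep − shallow).
Δρ/ρ₀ = −αΔT + βΔS = 1.14 × 10⁻³ − 8.475 × 10⁻⁴ = 2.925 × 10⁻⁴, so Δρ ≈ 0.3001 kg m⁻³.
N² = (g/ρ₀)·Δρ/Δz = g·(Δρ/ρ₀)/Δz = 9.8 × 2.925 × 10⁻⁴ / 22 = 1.3030 × 10⁻⁴ s⁻².
N = √(1.3030 × 10⁻⁴) = 0.011415 rad s⁻¹ → T = 2π/N = 550.43 s ≈ 550 s.

550 s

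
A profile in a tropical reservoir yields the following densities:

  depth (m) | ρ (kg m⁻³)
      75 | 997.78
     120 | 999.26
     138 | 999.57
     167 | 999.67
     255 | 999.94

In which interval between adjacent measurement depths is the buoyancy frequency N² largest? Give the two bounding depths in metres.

75–120 m

Compute the density gradient over each adjacent pair:
  75–120 m: Δρ/Δz = 1.48/45 = 0.033 kg m⁻⁴
  120–138 m: Δρ/Δz = 0.31/18 = 0.017 kg m⁻⁴
  138–167 m: Δρ/Δz = 0.10/29 = 3.4 × 10⁻³ kg m⁻⁴
  167–255 m: Δρ/Δz = 0.27/88 = 3.1 × 10⁻³ kg m⁻⁴
The largest gradient is in the 75–120 m interval — the pycnocline.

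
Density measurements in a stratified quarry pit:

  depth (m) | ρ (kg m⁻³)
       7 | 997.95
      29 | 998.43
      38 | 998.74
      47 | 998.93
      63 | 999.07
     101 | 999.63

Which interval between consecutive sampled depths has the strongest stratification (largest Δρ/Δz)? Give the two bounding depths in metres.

Compute the density gradient over each adjacent pair:
  7–29 m: Δρ/Δz = 0.48/22 = 0.022 kg m⁻⁴
  29–38 m: Δρ/Δz = 0.31/9 = 0.034 kg m⁻⁴
  38–47 m: Δρ/Δz = 0.19/9 = 0.021 kg m⁻⁴
  47–63 m: Δρ/Δz = 0.14/16 = 8.8 × 10⁻³ kg m⁻⁴
  63–101 m: Δρ/Δz = 0.56/38 = 0.015 kg m⁻⁴
The largest gradient is in the 29–38 m interval — the pycnocline.

29–38 m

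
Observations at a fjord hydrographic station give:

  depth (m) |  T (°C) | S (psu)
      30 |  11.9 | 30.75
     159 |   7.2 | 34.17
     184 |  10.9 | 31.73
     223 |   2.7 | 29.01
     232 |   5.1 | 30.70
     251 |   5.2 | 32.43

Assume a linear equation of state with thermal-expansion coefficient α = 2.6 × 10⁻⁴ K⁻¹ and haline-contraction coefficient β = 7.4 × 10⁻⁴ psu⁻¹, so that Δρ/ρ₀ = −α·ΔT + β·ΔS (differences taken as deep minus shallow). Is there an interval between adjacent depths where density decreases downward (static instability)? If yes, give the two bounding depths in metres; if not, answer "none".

159–184 m

Evaluate Δρ/ρ₀ = −αΔT + βΔS across each adjacent pair:
  30–159 m: −αΔT+βΔS = −(2.6 × 10⁻⁴)(-4.7)+(7.4 × 10⁻⁴)(+3.42) = 3.8 × 10⁻³ → stable
  159–184 m: −αΔT+βΔS = −(2.6 × 10⁻⁴)(+3.7)+(7.4 × 10⁻⁴)(-2.44) = -2.8 × 10⁻³ → UNSTABLE
  184–223 m: −αΔT+βΔS = −(2.6 × 10⁻⁴)(-8.2)+(7.4 × 10⁻⁴)(-2.72) = 1.2 × 10⁻⁴ → stable
  223–232 m: −αΔT+βΔS = −(2.6 × 10⁻⁴)(+2.4)+(7.4 × 10⁻⁴)(+1.69) = 6.3 × 10⁻⁴ → stable
  232–251 m: −αΔT+βΔS = −(2.6 × 10⁻⁴)(+0.1)+(7.4 × 10⁻⁴)(+1.73) = 1.3 × 10⁻³ → stable
The 159–184 m interval has Δρ < 0: lighter water underlies denser water.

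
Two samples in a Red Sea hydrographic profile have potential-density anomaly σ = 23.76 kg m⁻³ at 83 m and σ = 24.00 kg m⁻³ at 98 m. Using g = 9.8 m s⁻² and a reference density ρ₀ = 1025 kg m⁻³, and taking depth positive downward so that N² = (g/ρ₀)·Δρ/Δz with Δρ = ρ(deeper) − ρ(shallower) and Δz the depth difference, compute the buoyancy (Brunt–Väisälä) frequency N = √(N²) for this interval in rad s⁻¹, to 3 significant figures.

Δρ = 1024.00 − 1023.76 = 0.24 kg m⁻³ over Δz = 98 − 83 = 15 m.
N² = (9.8/1025) × (0.24/15) = 1.5298 × 10⁻⁴ s⁻².
N = √(1.5298 × 10⁻⁴) = 0.012369 rad s⁻¹ ≈ 0.0124 rad s⁻¹.
A positive N² confirms static stability across the interval.

0.0124 rad s⁻¹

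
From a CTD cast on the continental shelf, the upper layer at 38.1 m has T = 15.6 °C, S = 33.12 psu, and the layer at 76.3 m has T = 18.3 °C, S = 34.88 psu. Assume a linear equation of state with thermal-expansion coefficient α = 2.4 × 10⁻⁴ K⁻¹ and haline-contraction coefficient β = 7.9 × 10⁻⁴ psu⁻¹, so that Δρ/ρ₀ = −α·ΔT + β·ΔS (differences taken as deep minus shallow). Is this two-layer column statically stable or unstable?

ΔT = 18.3 − 15.6 = +2.7 K and ΔS = 34.88 − 33.12 = +1.76 psu (deep − shallow).
−αΔT = -6.48 × 10⁻⁴; βΔS = 1.3904 × 10⁻³; sum Δρ/ρ₀ = 7.424 × 10⁻⁴.
Δρ/ρ₀ > 0, so Δρ > 0: deeper water is denser → statically stable.

stable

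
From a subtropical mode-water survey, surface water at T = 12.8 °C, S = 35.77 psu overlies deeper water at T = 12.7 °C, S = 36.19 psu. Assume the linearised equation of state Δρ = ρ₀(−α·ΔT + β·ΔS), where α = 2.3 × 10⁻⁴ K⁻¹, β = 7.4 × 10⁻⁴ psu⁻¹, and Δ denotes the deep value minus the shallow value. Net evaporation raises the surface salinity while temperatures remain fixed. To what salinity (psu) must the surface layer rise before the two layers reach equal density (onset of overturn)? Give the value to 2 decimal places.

Neutral buoyancy requires −α(T_deep − T_surf) + β(S_deep − S_surf′) = 0.
S_surf′ = S_deep − (α/β)·ΔT = 36.19 − (2.3 × 10⁻⁴/7.4 × 10⁻⁴)·(-0.1) = 36.2211 psu.
Increase required: 36.2211 − 35.77 = 0.4511 psu.

36.22 psu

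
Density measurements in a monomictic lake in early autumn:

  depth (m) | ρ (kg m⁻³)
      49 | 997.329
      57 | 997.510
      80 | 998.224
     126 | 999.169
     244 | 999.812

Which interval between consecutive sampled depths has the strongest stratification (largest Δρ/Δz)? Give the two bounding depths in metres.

Compute the density gradient over each adjacent pair:
  49–57 m: Δρ/Δz = 0.181/8 = 0.023 kg m⁻⁴
  57–80 m: Δρ/Δz = 0.714/23 = 0.031 kg m⁻⁴
  80–126 m: Δρ/Δz = 0.945/46 = 0.021 kg m⁻⁴
  126–244 m: Δρ/Δz = 0.643/118 = 5.4 × 10⁻³ kg m⁻⁴
The largest gradient is in the 57–80 m interval — the pycnocline.

57–80 m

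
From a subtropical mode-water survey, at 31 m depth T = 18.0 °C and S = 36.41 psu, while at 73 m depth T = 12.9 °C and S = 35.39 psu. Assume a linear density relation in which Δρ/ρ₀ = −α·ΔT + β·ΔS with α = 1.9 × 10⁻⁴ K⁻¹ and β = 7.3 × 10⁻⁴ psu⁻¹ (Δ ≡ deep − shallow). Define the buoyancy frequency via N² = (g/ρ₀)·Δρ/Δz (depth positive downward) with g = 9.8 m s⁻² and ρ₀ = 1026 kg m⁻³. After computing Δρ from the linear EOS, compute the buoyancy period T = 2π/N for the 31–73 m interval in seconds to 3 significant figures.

ΔT = -5.1 K, ΔS = -1.02 psu (deep − shallow).
Δρ/ρ₀ = −αΔT + βΔS = 9.69 × 10⁻⁴ − 7.446 × 10⁻⁴ = 2.244 × 10⁻⁴, so Δρ ≈ 0.2302 kg m⁻³.
N² = (g/ρ₀)·Δρ/Δz = g·(Δρ/ρ₀)/Δz = 9.8 × 2.244 × 10⁻⁴ / 42 = 5.2360 × 10⁻⁵ s⁻².
N = √(5.2360 × 10⁻⁵) = 7.2360 × 10⁻³ rad s⁻¹ → T = 2π/N = 868.32 s ≈ 868 s.

868 s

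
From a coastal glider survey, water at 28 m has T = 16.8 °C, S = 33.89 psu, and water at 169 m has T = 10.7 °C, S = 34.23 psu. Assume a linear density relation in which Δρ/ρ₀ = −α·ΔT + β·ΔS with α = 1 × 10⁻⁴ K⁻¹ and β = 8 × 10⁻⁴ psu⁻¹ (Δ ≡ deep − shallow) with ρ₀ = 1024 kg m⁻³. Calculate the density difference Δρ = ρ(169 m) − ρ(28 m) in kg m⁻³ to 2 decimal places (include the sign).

ΔT = -6.1 K, ΔS = +0.34 psu (deep − shallow).
Δρ/ρ₀ = −(1 × 10⁻⁴)(-6.1) + (8 × 10⁻⁴)(+0.34) = 8.82 × 10⁻⁴.
Δρ = 1024 × (8.82 × 10⁻⁴) = +0.90 kg m⁻³.
Positive Δρ: denser below, stable.

+0.90 kg m⁻³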